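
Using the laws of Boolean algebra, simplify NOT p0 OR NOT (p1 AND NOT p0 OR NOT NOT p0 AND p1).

NOT p0 OR NOT p1

NOT p0 OR NOT (p1 AND NOT p0 OR NOT NOT p0 AND p1)
= NOT p0 OR NOT (p1 AND NOT p0 OR p0 AND p1)   — double negation
= NOT p0 OR NOT p1   — distribution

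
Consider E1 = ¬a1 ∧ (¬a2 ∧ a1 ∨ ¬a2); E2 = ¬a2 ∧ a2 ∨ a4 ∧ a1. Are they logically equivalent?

No

E1: ¬a1 ∧ (¬a2 ∧ a1 ∨ ¬a2)
    = ¬a1 ∧ ¬a2
E2: ¬a2 ∧ a2 ∨ a4 ∧ a1
    = a4 ∧ a1
These differ: at a1=1, a2=0, a4=1, E1 = 0 but E2 = 1.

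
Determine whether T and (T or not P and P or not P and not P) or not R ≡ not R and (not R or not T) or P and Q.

E1: T and (T or not P and P or not P and not P) or not R
    = T and (T or not P) or not R   — distribution
    = T or not R   — absorption
E2: not R and (not R or not T) or P and Q
    = not R or P and Q   — absorption
These differ: at P=0, Q=1, R=1, T=1, E1 = 1 but E2 = 0.

No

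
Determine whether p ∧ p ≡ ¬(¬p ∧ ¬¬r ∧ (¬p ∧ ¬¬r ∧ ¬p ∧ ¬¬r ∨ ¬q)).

No

E1: p ∧ p
    = p   (idempotence)
E2: ¬(¬p ∧ ¬¬r ∧ (¬p ∧ ¬¬r ∧ ¬p ∧ ¬¬r ∨ ¬q))
    = ¬(¬p ∧ ¬¬r ∧ (¬p ∧ ¬¬r ∨ ¬q))   (idempotence)
    = ¬(¬p ∧ ¬¬r)   (absorption)
    = p ∨ ¬r   (De Morgan)
These differ: at p=0, q=0, r=0, E1 = 0 but E2 = 1.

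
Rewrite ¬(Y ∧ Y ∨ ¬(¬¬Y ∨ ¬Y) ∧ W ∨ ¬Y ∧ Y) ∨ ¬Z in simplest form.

¬(Y ∧ Y ∨ ¬(¬¬Y ∨ ¬Y) ∧ W ∨ ¬Y ∧ Y) ∨ ¬Z
= ¬(Y ∧ Y ∨ ¬Y ∧ Y ∧ W ∨ ¬Y ∧ Y) ∨ ¬Z
= ¬(Y ∧ Y ∨ ¬Y ∧ Y) ∨ ¬Z
= ¬Y ∨ ¬Z

¬Y ∨ ¬Z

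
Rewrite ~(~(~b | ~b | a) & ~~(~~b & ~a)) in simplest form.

~b | a

~(~(~b | ~b | a) & ~~(~~b & ~a))
= ~b | ~b | a | ~(~~b & ~a)   (De Morgan)
= ~b | ~b | a | ~b | a   (De Morgan)
= ~b | a | ~b | a   (idempotence)
= ~b | a   (idempotence)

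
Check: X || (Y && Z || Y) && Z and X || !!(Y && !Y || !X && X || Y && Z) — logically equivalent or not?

Yes

E1: X || (Y && Z || Y) && Z
    = X || Y && Z
E2: X || !!(Y && !Y || !X && X || Y && Z)
    = X || !!(Y && !Y || Y && Z)
    = X || !!(Y && Z)
    = X || Y && Z
Both reduce to X || Y && Z, so they are equivalent.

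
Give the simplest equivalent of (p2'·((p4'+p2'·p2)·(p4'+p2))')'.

p2+p4'

(p2'·((p4'+p2'·p2)·(p4'+p2))')'
= (p2'·(p4'·(p4'+p2))')'   [complement / identity]
= (p2'·(p4')')'   [absorption]
= p2+p4'   [De Morgan]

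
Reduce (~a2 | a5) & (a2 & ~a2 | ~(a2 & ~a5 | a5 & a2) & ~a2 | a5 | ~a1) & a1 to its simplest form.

(~a2 | a5) & (a2 & ~a2 | ~(a2 & ~a5 | a5 & a2) & ~a2 | a5 | ~a1) & a1
= (~a2 | a5) & (a2 & ~a2 | ~a2 & ~a2 | a5 | ~a1) & a1   (distribution)
= (~a2 | a5) & (~a2 | a5 | ~a1) & a1   (distribution)
= (~a2 | a5) & a1   (absorption)

(~a2 | a5) & a1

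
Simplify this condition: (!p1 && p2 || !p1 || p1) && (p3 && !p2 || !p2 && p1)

(!p1 && p2 || !p1 || p1) && (p3 && !p2 || !p2 && p1)
= (!p1 || p1) && (p3 && !p2 || !p2 && p1)
= (!p1 || p1) && !p2 && (p3 || p1)
= !p2 && (p3 || p1)

!p2 && (p3 || p1)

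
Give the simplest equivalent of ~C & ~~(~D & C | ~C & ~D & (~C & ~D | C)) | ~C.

~C

~C & ~~(~D & C | ~C & ~D & (~C & ~D | C)) | ~C
= ~C & ~~(~D & C | ~C & ~D) | ~C
= ~C & ~~~D | ~C
= ~C & ~D | ~C
= ~C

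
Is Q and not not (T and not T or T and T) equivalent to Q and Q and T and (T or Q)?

E1: Q and not not (T and not T or T and T)
    = Q and (T and not T or T and T)   [double negation]
    = Q and T   [distribution]
E2: Q and Q and T and (T or Q)
    = Q and Q and T   [absorption]
    = Q and T   [idempotence]
Both reduce to Q and T, so they are equivalent.

Yes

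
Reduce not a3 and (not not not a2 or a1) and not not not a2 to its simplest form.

not a3 and (not not not a2 or a1) and not not not a2
= not a3 and not not not a2   (absorption)
= not a3 and not a2   (double negation)

not a3 and not a2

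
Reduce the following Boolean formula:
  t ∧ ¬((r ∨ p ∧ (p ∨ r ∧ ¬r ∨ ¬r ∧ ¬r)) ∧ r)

t ∧ ¬((r ∨ p ∧ (p ∨ r ∧ ¬r ∨ ¬r ∧ ¬r)) ∧ r)
= t ∧ ¬((r ∨ p ∧ (p ∨ ¬r)) ∧ r)   — distribution
= t ∧ ¬((r ∨ p) ∧ r)   — absorption
= t ∧ ¬r   — absorption

t ∧ ¬r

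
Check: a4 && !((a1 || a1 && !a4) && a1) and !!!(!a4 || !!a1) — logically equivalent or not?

Yes

E1: a4 && !((a1 || a1 && !a4) && a1)
    = a4 && !(a1 && a1)   (absorption)
    = a4 && !a1   (idempotence)
E2: !!!(!a4 || !!a1)
    = !(!a4 || !!a1)   (double negation)
    = a4 && !a1   (De Morgan)
Both reduce to a4 && !a1, so they are equivalent.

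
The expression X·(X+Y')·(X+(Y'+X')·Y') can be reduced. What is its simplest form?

X·(X+Y')·(X+(Y'+X')·Y')
= X·(X+Y')·(X+Y')   (absorption)
= X·(X+Y')   (idempotence)
= X   (absorption)

X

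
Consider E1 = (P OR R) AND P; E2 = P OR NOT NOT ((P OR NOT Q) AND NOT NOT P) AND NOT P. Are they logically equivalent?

Yes

E1: (P OR R) AND P
    = P   [absorption]
E2: P OR NOT NOT ((P OR NOT Q) AND NOT NOT P) AND NOT P
    = P OR NOT NOT ((P OR NOT Q) AND P) AND NOT P   [double negation]
    = P OR NOT NOT P AND NOT P   [absorption]
    = P OR P AND NOT P   [double negation]
    = P   [complement / identity]
Both reduce to P, so they are equivalent.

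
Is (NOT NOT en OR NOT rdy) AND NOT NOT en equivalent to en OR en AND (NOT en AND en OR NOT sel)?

Yes

E1: (NOT NOT en OR NOT rdy) AND NOT NOT en
    = NOT NOT en   — absorption
    = en   — double negation
E2: en OR en AND (NOT en AND en OR NOT sel)
    = en OR en AND NOT sel   — complement / identity
    = en   — absorption
Both reduce to en, so they are equivalent.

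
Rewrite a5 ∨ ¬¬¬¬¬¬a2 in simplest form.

a5 ∨ ¬¬¬¬¬¬a2
= a5 ∨ ¬¬¬¬a2
= a5 ∨ ¬¬a2
= a5 ∨ a2

a5 ∨ a2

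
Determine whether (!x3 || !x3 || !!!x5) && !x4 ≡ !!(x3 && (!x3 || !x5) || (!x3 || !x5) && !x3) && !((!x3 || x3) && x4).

E1: (!x3 || !x3 || !!!x5) && !x4
    = (!x3 || !!!x5) && !x4   [idempotence]
    = (!x3 || !x5) && !x4   [double negation]
E2: !!(x3 && (!x3 || !x5) || (!x3 || !x5) && !x3) && !((!x3 || x3) && x4)
    = !!(!x3 || !x5) && !((!x3 || x3) && x4)   [distribution]
    = !!(!x3 || !x5) && !x4   [complement / identity]
    = (!x3 || !x5) && !x4   [double negation]
Both reduce to (!x3 || !x5) && !x4, so they are equivalent.

Yes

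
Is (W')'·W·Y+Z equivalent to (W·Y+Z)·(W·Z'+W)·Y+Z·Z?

Yes

E1: (W')'·W·Y+Z
    = W·W·Y+Z   — double negation
    = W·Y+Z   — idempotence
E2: (W·Y+Z)·(W·Z'+W)·Y+Z·Z
    = (W·Y+Z)·W·Y+Z·Z   — absorption
    = W·Y+Z·Z   — absorption
    = W·Y+Z   — idempotence
Both reduce to W·Y+Z, so they are equivalent.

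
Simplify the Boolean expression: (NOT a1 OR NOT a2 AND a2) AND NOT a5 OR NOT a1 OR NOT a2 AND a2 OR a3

NOT a1 OR a3

(NOT a1 OR NOT a2 AND a2) AND NOT a5 OR NOT a1 OR NOT a2 AND a2 OR a3
= NOT a1 OR NOT a2 AND a2 OR a3
= NOT a1 OR a3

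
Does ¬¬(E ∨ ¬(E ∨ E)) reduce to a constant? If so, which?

yes, True

¬¬(E ∨ ¬(E ∨ E))
= ¬¬(E ∨ ¬E)
= E ∨ ¬E
= True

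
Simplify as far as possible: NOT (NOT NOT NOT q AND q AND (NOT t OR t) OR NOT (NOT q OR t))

NOT (NOT NOT NOT q AND q AND (NOT t OR t) OR NOT (NOT q OR t))
= NOT (NOT NOT NOT q AND q OR NOT (NOT q OR t))   (complement / identity)
= NOT (NOT q AND q OR NOT (NOT q OR t))   (double negation)
= NOT NOT (NOT q OR t)   (complement / identity)
= NOT q OR t   (double negation)

NOT q OR t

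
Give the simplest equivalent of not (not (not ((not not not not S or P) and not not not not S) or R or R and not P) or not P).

(not S or R) and P

not (not (not ((not not not not S or P) and not not not not S) or R or R and not P) or not P)
= not (not (not not not not not S or R or R and not P) or not P)   — absorption
= not (not (not not not S or R or R and not P) or not P)   — double negation
= (not not not S or R or R and not P) and P   — De Morgan
= (not S or R or R and not P) and P   — double negation
= (not S or R) and P   — absorption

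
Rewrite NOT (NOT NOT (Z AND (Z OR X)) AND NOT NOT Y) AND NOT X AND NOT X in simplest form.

NOT (NOT NOT (Z AND (Z OR X)) AND NOT NOT Y) AND NOT X AND NOT X
= NOT (NOT NOT (Z AND (Z OR X)) AND NOT NOT Y) AND NOT X
= NOT (NOT NOT Z AND NOT NOT Y) AND NOT X
= (NOT Z OR NOT Y) AND NOT X

(NOT Z OR NOT Y) AND NOT X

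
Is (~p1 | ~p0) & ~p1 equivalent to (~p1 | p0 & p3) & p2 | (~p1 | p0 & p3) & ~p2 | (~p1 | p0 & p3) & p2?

E1: (~p1 | ~p0) & ~p1
    = ~p1   [absorption]
E2: (~p1 | p0 & p3) & p2 | (~p1 | p0 & p3) & ~p2 | (~p1 | p0 & p3) & p2
    = (~p1 | p0 & p3) & p2 | ~p1 | p0 & p3   [distribution]
    = ~p1 | p0 & p3   [absorption]
These differ: at p0=1, p1=1, p2=0, p3=1, E1 = 0 but E2 = 1.

No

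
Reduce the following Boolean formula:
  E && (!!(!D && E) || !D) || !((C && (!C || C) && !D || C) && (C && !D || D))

E && (!!(!D && E) || !D) || !((C && (!C || C) && !D || C) && (C && !D || D))
= E && (!D && E || !D) || !((C && (!C || C) && !D || C) && (C && !D || D))
= E && (!D && E || !D) || !((C && !D || C) && (C && !D || D))
= E && (!D && E || !D) || !(C && !D || C && D)
= E && !D || !(C && !D || C && D)
= E && !D || !C

E && !D || !C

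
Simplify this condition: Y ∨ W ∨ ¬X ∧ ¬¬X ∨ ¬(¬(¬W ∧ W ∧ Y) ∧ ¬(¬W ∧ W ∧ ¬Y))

Y ∨ W

Y ∨ W ∨ ¬X ∧ ¬¬X ∨ ¬(¬(¬W ∧ W ∧ Y) ∧ ¬(¬W ∧ W ∧ ¬Y))
= Y ∨ W ∨ ¬X ∧ ¬¬X ∨ ¬W ∧ W ∧ Y ∨ ¬W ∧ W ∧ ¬Y   [De Morgan]
= Y ∨ W ∨ ¬X ∧ ¬¬X ∨ ¬W ∧ W   [distribution]
= Y ∨ W ∨ ¬X ∧ X ∨ ¬W ∧ W   [double negation]
= Y ∨ W ∨ ¬X ∧ X   [complement / identity]
= Y ∨ W   [complement / identity]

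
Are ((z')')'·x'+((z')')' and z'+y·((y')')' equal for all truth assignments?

E1: ((z')')'·x'+((z')')'
    = ((z')')'   (absorption)
    = z'   (double negation)
E2: z'+y·((y')')'
    = z'+y·y'   (double negation)
    = z'   (complement / identity)
Both reduce to z', so they are equivalent.

Yes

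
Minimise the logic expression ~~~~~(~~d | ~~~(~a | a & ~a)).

~d & ~a

~~~~~(~~d | ~~~(~a | a & ~a))
= ~~~(~~d | ~~~(~a | a & ~a))   [double negation]
= ~~~(~~d | ~~~~a)   [complement / identity]
= ~~(~d & ~~~a)   [De Morgan]
= ~~(~d & ~a)   [double negation]
= ~d & ~a   [double negation]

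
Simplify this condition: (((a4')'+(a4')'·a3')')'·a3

(((a4')'+(a4')'·a3')')'·a3
= (((a4')')')'·a3
= (a4')'·a3
= a4·a3

a4·a3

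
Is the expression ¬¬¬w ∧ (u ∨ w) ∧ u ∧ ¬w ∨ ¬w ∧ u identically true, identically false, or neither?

neither

¬¬¬w ∧ (u ∨ w) ∧ u ∧ ¬w ∨ ¬w ∧ u
= ¬¬¬w ∧ u ∧ ¬w ∨ ¬w ∧ u
= ¬w ∧ u ∧ ¬w ∨ ¬w ∧ u
= ¬w ∧ u
This depends on u, w, so it is not a constant.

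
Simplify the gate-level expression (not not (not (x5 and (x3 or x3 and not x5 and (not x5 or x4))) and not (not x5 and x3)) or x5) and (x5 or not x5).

(not not (not (x5 and (x3 or x3 and not x5 and (not x5 or x4))) and not (not x5 and x3)) or x5) and (x5 or not x5)
= (not not (not (x5 and (x3 or x3 and not x5)) and not (not x5 and x3)) or x5) and (x5 or not x5)
= (not (x5 and (x3 or x3 and not x5) or not x5 and x3) or x5) and (x5 or not x5)
= (not (x5 and x3 or not x5 and x3) or x5) and (x5 or not x5)
= not (x5 and x3 or not x5 and x3) or x5
= not x3 or x5

not x3 or x5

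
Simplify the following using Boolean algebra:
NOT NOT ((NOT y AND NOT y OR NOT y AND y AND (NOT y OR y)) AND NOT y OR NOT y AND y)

NOT NOT ((NOT y AND NOT y OR NOT y AND y AND (NOT y OR y)) AND NOT y OR NOT y AND y)
= (NOT y AND NOT y OR NOT y AND y AND (NOT y OR y)) AND NOT y OR NOT y AND y   (double negation)
= (NOT y AND NOT y OR NOT y AND y) AND NOT y OR NOT y AND y   (complement / identity)
= NOT y AND NOT y OR NOT y AND y   (distribution)
= NOT y   (distribution)

NOT y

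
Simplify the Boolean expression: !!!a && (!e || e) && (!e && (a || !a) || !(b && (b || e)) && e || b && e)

!a

!!!a && (!e || e) && (!e && (a || !a) || !(b && (b || e)) && e || b && e)
= !!!a && (!e || e) && (!e || !(b && (b || e)) && e || b && e)   — complement / identity
= !!!a && (!e || e) && (!e || !b && e || b && e)   — absorption
= !!!a && (!e || !b && e || b && e)   — complement / identity
= !!!a && (!e || e)   — distribution
= !!!a   — complement / identity
= !a   — double negation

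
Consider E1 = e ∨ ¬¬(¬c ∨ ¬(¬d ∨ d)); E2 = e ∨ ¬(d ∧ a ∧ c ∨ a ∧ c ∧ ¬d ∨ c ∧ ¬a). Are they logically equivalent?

E1: e ∨ ¬¬(¬c ∨ ¬(¬d ∨ d))
    = e ∨ ¬(c ∧ (¬d ∨ d))
    = e ∨ ¬c
E2: e ∨ ¬(d ∧ a ∧ c ∨ a ∧ c ∧ ¬d ∨ c ∧ ¬a)
    = e ∨ ¬(a ∧ c ∨ c ∧ ¬a)
    = e ∨ ¬c
Both reduce to e ∨ ¬c, so they are equivalent.

Yes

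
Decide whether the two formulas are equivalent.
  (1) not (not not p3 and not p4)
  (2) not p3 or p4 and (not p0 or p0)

Yes

E1: not (not not p3 and not p4)
    = not p3 or p4   (De Morgan)
E2: not p3 or p4 and (not p0 or p0)
    = not p3 or p4   (complement / identity)
Both reduce to not p3 or p4, so they are equivalent.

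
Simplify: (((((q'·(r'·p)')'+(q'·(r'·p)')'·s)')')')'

q+r'·p

(((((q'·(r'·p)')'+(q'·(r'·p)')'·s)')')')'
= (((q'·(r'·p)')'+(q'·(r'·p)')'·s)')'
= (((q'·(r'·p)')')')'
= ((q+r'·p)')'
= q+r'·p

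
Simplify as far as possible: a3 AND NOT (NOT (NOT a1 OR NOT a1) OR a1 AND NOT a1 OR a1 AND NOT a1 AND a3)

a3 AND NOT (NOT (NOT a1 OR NOT a1) OR a1 AND NOT a1 OR a1 AND NOT a1 AND a3)
= a3 AND NOT (NOT (NOT a1 OR NOT a1) OR a1 AND NOT a1)   (absorption)
= a3 AND NOT (a1 AND a1 OR a1 AND NOT a1)   (De Morgan)
= a3 AND NOT a1   (distribution)

a3 AND NOT a1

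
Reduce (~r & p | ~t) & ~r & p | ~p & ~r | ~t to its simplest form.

(~r & p | ~t) & ~r & p | ~p & ~r | ~t
= ~r & p | ~p & ~r | ~t   (absorption)
= ~r | ~t   (distribution)

~r | ~t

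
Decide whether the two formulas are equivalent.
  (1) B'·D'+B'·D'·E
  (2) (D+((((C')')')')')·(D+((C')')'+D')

No

E1: B'·D'+B'·D'·E
    = B'·D'   — absorption
E2: (D+((((C')')')')')·(D+((C')')'+D')
    = (D+((C')')')·(D+((C')')'+D')   — double negation
    = ((C')')'·(((C')')'+D')+D   — distribution
    = ((C')')'+D   — absorption
    = C'+D   — double negation
These differ: at B=1, C=0, D=1, E=0, E1 = 0 but E2 = 1.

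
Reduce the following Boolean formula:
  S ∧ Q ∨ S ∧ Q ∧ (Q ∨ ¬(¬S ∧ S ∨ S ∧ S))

S ∧ Q

S ∧ Q ∨ S ∧ Q ∧ (Q ∨ ¬(¬S ∧ S ∨ S ∧ S))
= S ∧ Q ∨ S ∧ Q ∧ (Q ∨ ¬S)   [distribution]
= S ∧ Q ∨ S ∧ Q   [absorption]
= S ∧ Q   [idempotence]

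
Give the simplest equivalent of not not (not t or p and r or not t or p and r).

not not (not t or p and r or not t or p and r)
= not t or p and r or not t or p and r   — double negation
= not t or p and r   — idempotence

not t or p and r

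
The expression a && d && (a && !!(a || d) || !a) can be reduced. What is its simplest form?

a && d && (a && !!(a || d) || !a)
= a && d && (a && (a || d) || !a)   [double negation]
= a && d && (a || !a)   [absorption]
= a && d   [complement / identity]

a && d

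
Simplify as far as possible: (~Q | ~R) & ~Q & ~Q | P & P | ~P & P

~Q | P

(~Q | ~R) & ~Q & ~Q | P & P | ~P & P
= (~Q | ~R) & ~Q | P & P | ~P & P   — idempotence
= (~Q | ~R) & ~Q | P   — distribution
= ~Q | P   — absorption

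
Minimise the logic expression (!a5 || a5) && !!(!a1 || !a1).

!a1

(!a5 || a5) && !!(!a1 || !a1)
= (!a5 || a5) && !(a1 && a1)   (De Morgan)
= (!a5 || a5) && !a1   (idempotence)
= !a1   (complement / identity)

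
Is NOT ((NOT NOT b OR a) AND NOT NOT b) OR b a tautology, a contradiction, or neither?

NOT ((NOT NOT b OR a) AND NOT NOT b) OR b
= NOT NOT NOT b OR b   [absorption]
= NOT b OR b   [double negation]
= TRUE   [complement]

tautology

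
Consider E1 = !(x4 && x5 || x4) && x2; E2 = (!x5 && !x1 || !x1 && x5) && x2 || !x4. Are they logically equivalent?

E1: !(x4 && x5 || x4) && x2
    = !x4 && x2
E2: (!x5 && !x1 || !x1 && x5) && x2 || !x4
    = !x1 && (!x5 || x5) && x2 || !x4
    = !x1 && x2 || !x4
These differ: at x1=0, x2=0, x4=0, x5=0, E1 = 0 but E2 = 1.

No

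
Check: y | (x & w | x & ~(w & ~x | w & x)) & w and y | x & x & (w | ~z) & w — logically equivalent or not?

E1: y | (x & w | x & ~(w & ~x | w & x)) & w
    = y | (x & w | x & ~w) & w   (distribution)
    = y | x & w   (distribution)
E2: y | x & x & (w | ~z) & w
    = y | x & (w | ~z) & w   (idempotence)
    = y | x & w   (absorption)
Both reduce to y | x & w, so they are equivalent.

Yes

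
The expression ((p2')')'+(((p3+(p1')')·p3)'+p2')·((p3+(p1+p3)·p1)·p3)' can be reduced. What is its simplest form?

((p2')')'+(((p3+(p1')')·p3)'+p2')·((p3+(p1+p3)·p1)·p3)'
= ((p2')')'+(((p3+(p1')')·p3)'+p2')·((p3+p1)·p3)'   (absorption)
= ((p2')')'+(((p3+p1)·p3)'+p2')·((p3+p1)·p3)'   (double negation)
= ((p2')')'+((p3+p1)·p3)'   (absorption)
= ((p2')')'+p3'   (absorption)
= p2'+p3'   (double negation)

p2'+p3'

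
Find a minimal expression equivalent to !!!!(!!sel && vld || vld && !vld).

sel && vld

!!!!(!!sel && vld || vld && !vld)
= !!(!!sel && vld || vld && !vld)
= !!(!!sel && vld)
= !!sel && vld
= sel && vld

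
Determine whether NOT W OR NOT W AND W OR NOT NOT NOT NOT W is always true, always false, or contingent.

NOT W OR NOT W AND W OR NOT NOT NOT NOT W
= NOT W OR NOT NOT NOT NOT W   [complement / identity]
= NOT W OR NOT NOT W   [double negation]
= NOT W OR W   [double negation]
= TRUE   [complement]

always true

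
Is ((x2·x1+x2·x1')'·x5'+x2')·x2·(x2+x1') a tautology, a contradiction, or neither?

contradiction

((x2·x1+x2·x1')'·x5'+x2')·x2·(x2+x1')
= (x2'·x5'+x2')·x2·(x2+x1')   (distribution)
= x2'·x2·(x2+x1')   (absorption)
= x2'·x2   (absorption)
= 0   (complement)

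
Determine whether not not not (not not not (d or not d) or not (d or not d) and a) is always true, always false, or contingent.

always true

not not not (not not not (d or not d) or not (d or not d) and a)
= not not not (not (d or not d) or not (d or not d) and a)   — double negation
= not (not (d or not d) or not (d or not d) and a)   — double negation
= not not (d or not d)   — absorption
= d or not d   — double negation
= True   — complement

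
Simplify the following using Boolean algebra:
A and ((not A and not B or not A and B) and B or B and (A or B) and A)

A and B

A and ((not A and not B or not A and B) and B or B and (A or B) and A)
= A and ((not A and not B or not A and B) and B or B and A)   — absorption
= A and (not A and B or B and A)   — distribution
= A and B   — distribution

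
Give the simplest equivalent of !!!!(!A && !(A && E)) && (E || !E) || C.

!A || C

!!!!(!A && !(A && E)) && (E || !E) || C
= !!!!(!A && !(A && E)) || C   — complement / identity
= !!(!A && !(A && E)) || C   — double negation
= !(A || A && E) || C   — De Morgan
= !A || C   — absorption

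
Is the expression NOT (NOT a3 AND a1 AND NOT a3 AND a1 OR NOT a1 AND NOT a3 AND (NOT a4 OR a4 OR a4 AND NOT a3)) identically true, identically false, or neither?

NOT (NOT a3 AND a1 AND NOT a3 AND a1 OR NOT a1 AND NOT a3 AND (NOT a4 OR a4 OR a4 AND NOT a3))
= NOT (NOT a3 AND a1 AND NOT a3 AND a1 OR NOT a1 AND NOT a3 AND (NOT a4 OR a4))   — absorption
= NOT (NOT a3 AND a1 OR NOT a1 AND NOT a3 AND (NOT a4 OR a4))   — idempotence
= NOT (NOT a3 AND a1 OR NOT a1 AND NOT a3)   — complement / identity
= NOT NOT a3   — distribution
= a3   — double negation
This depends on a3, so it is not a constant.

neither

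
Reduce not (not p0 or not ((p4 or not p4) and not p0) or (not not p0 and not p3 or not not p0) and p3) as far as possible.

False

not (not p0 or not ((p4 or not p4) and not p0) or (not not p0 and not p3 or not not p0) and p3)
= not (not p0 or not not p0 or (not not p0 and not p3 or not not p0) and p3)   [complement / identity]
= not (not p0 or not not p0 or not not p0 and p3)   [absorption]
= not (not p0 or not not p0)   [absorption]
= p0 and not p0   [De Morgan]
= False   [complement]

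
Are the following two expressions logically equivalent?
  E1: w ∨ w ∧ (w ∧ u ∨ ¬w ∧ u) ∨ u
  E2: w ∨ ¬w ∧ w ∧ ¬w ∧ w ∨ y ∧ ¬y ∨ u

Yes

E1: w ∨ w ∧ (w ∧ u ∨ ¬w ∧ u) ∨ u
    = w ∨ w ∧ u ∨ u   — distribution
    = w ∨ u   — absorption
E2: w ∨ ¬w ∧ w ∧ ¬w ∧ w ∨ y ∧ ¬y ∨ u
    = w ∨ ¬w ∧ w ∧ ¬w ∧ w ∨ u   — complement / identity
    = w ∨ ¬w ∧ w ∨ u   — idempotence
    = w ∨ u   — complement / identity
Both reduce to w ∨ u, so they are equivalent.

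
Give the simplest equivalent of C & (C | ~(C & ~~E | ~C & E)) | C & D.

C

C & (C | ~(C & ~~E | ~C & E)) | C & D
= C & (C | ~(C & E | ~C & E)) | C & D
= C & (C | ~E) | C & D
= C | C & D
= C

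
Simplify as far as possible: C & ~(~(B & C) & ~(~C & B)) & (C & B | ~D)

C & B

C & ~(~(B & C) & ~(~C & B)) & (C & B | ~D)
= C & (B & C | ~C & B) & (C & B | ~D)   — De Morgan
= C & B & (C & B | ~D)   — distribution
= C & B   — absorption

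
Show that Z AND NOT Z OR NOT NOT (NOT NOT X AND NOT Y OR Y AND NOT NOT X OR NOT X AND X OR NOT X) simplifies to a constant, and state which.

Z AND NOT Z OR NOT NOT (NOT NOT X AND NOT Y OR Y AND NOT NOT X OR NOT X AND X OR NOT X)
= Z AND NOT Z OR NOT NOT (NOT NOT X AND NOT Y OR Y AND NOT NOT X OR NOT X)   (complement / identity)
= Z AND NOT Z OR NOT NOT X AND NOT Y OR Y AND NOT NOT X OR NOT X   (double negation)
= NOT NOT X AND NOT Y OR Y AND NOT NOT X OR NOT X   (complement / identity)
= NOT NOT X OR NOT X   (distribution)
= X OR NOT X   (double negation)
= TRUE   (complement)

TRUE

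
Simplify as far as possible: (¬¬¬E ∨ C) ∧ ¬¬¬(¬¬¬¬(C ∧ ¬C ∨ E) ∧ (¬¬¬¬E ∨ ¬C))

¬E

(¬¬¬E ∨ C) ∧ ¬¬¬(¬¬¬¬(C ∧ ¬C ∨ E) ∧ (¬¬¬¬E ∨ ¬C))
= (¬¬¬E ∨ C) ∧ ¬(¬¬¬¬(C ∧ ¬C ∨ E) ∧ (¬¬¬¬E ∨ ¬C))   — double negation
= (¬¬¬E ∨ C) ∧ ¬(¬¬¬¬E ∧ (¬¬¬¬E ∨ ¬C))   — complement / identity
= (¬¬¬E ∨ C) ∧ ¬¬¬¬¬E   — absorption
= (¬¬¬E ∨ C) ∧ ¬¬¬E   — double negation
= ¬¬¬E   — absorption
= ¬E   — double negation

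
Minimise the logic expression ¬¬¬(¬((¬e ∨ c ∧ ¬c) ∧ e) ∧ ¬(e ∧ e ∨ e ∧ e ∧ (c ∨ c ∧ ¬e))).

¬¬¬(¬((¬e ∨ c ∧ ¬c) ∧ e) ∧ ¬(e ∧ e ∨ e ∧ e ∧ (c ∨ c ∧ ¬e)))
= ¬¬¬(¬((¬e ∨ c ∧ ¬c) ∧ e) ∧ ¬(e ∧ e ∨ e ∧ e ∧ c))   — absorption
= ¬(¬((¬e ∨ c ∧ ¬c) ∧ e) ∧ ¬(e ∧ e ∨ e ∧ e ∧ c))   — double negation
= ¬(¬(¬e ∧ e) ∧ ¬(e ∧ e ∨ e ∧ e ∧ c))   — complement / identity
= ¬(¬(¬e ∧ e) ∧ ¬(e ∧ e))   — absorption
= ¬e ∧ e ∨ e ∧ e   — De Morgan
= e   — distribution

e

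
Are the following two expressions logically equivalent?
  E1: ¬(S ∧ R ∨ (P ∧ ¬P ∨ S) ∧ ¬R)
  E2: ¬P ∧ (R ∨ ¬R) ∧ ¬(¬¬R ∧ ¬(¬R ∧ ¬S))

No

E1: ¬(S ∧ R ∨ (P ∧ ¬P ∨ S) ∧ ¬R)
    = ¬(S ∧ R ∨ S ∧ ¬R)   [complement / identity]
    = ¬S   [distribution]
E2: ¬P ∧ (R ∨ ¬R) ∧ ¬(¬¬R ∧ ¬(¬R ∧ ¬S))
    = ¬P ∧ (R ∨ ¬R) ∧ (¬R ∨ ¬R ∧ ¬S)   [De Morgan]
    = ¬P ∧ (R ∨ ¬R) ∧ ¬R   [absorption]
    = ¬P ∧ ¬R   [complement / identity]
These differ: at P=1, R=1, S=0, E1 = 1 but E2 = 0.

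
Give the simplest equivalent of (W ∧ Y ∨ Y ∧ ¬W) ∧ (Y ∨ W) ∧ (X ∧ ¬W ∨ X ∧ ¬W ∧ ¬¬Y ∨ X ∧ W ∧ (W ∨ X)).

Y ∧ X

(W ∧ Y ∨ Y ∧ ¬W) ∧ (Y ∨ W) ∧ (X ∧ ¬W ∨ X ∧ ¬W ∧ ¬¬Y ∨ X ∧ W ∧ (W ∨ X))
= (W ∧ Y ∨ Y ∧ ¬W) ∧ (Y ∨ W) ∧ (X ∧ ¬W ∨ X ∧ ¬W ∧ Y ∨ X ∧ W ∧ (W ∨ X))   [double negation]
= Y ∧ (Y ∨ W) ∧ (X ∧ ¬W ∨ X ∧ ¬W ∧ Y ∨ X ∧ W ∧ (W ∨ X))   [distribution]
= Y ∧ (X ∧ ¬W ∨ X ∧ ¬W ∧ Y ∨ X ∧ W ∧ (W ∨ X))   [absorption]
= Y ∧ (X ∧ ¬W ∨ X ∧ W ∧ (W ∨ X))   [absorption]
= Y ∧ (X ∧ ¬W ∨ X ∧ W)   [absorption]
= Y ∧ X   [distribution]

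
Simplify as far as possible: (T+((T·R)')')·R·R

T·R

(T+((T·R)')')·R·R
= (T+T·R)·R·R   — double negation
= (T+T·R)·R   — idempotence
= T·R   — absorption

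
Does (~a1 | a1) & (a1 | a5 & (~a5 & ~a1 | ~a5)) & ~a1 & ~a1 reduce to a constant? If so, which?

(~a1 | a1) & (a1 | a5 & (~a5 & ~a1 | ~a5)) & ~a1 & ~a1
= (~a1 | a1) & (a1 | a5 & ~a5) & ~a1 & ~a1   (absorption)
= (~a1 | a1) & (a1 | a5 & ~a5) & ~a1   (idempotence)
= (~a1 | a1) & a1 & ~a1   (complement / identity)
= a1 & ~a1   (complement / identity)
= 0   (complement)

yes, False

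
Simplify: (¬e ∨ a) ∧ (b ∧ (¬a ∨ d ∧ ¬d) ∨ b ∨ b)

(¬e ∨ a) ∧ b

(¬e ∨ a) ∧ (b ∧ (¬a ∨ d ∧ ¬d) ∨ b ∨ b)
= (¬e ∨ a) ∧ (b ∧ ¬a ∨ b ∨ b)   — complement / identity
= (¬e ∨ a) ∧ (b ∨ b)   — absorption
= (¬e ∨ a) ∧ b   — idempotence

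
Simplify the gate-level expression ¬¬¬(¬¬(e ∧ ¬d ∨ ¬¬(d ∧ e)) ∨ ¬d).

¬¬¬(¬¬(e ∧ ¬d ∨ ¬¬(d ∧ e)) ∨ ¬d)
= ¬¬¬(¬¬(e ∧ ¬d ∨ d ∧ e) ∨ ¬d)
= ¬¬¬(¬¬e ∨ ¬d)
= ¬(¬¬e ∨ ¬d)
= ¬e ∧ d

¬e ∧ d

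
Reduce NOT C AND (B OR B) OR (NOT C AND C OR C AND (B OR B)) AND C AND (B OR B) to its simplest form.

NOT C AND (B OR B) OR (NOT C AND C OR C AND (B OR B)) AND C AND (B OR B)
= NOT C AND (B OR B) OR C AND (B OR B) AND C AND (B OR B)
= NOT C AND (B OR B) OR C AND (B OR B)
= B OR B
= B

B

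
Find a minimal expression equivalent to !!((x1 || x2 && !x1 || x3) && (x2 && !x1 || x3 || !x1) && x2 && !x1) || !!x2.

!!((x1 || x2 && !x1 || x3) && (x2 && !x1 || x3 || !x1) && x2 && !x1) || !!x2
= !!((x2 && !x1 || x3 || x1 && !x1) && x2 && !x1) || !!x2   (distribution)
= !!((x2 && !x1 || x3) && x2 && !x1) || !!x2   (complement / identity)
= (x2 && !x1 || x3) && x2 && !x1 || !!x2   (double negation)
= x2 && !x1 || !!x2   (absorption)
= x2 && !x1 || x2   (double negation)
= x2   (absorption)

x2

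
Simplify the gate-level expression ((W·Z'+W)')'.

((W·Z'+W)')'
= W·Z'+W   — double negation
= W   — absorption

W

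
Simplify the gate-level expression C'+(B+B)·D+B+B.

C'+(B+B)·D+B+B
= C'+B+B   — absorption
= C'+B   — idempotence

C'+B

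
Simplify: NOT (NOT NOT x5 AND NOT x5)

TRUE

NOT (NOT NOT x5 AND NOT x5)
= NOT x5 OR x5   — De Morgan
= TRUE   — complement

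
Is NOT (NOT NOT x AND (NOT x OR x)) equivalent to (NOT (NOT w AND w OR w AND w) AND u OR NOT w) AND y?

E1: NOT (NOT NOT x AND (NOT x OR x))
    = NOT NOT NOT x   (complement / identity)
    = NOT x   (double negation)
E2: (NOT (NOT w AND w OR w AND w) AND u OR NOT w) AND y
    = (NOT w AND u OR NOT w) AND y   (distribution)
    = NOT w AND y   (absorption)
These differ: at u=0, w=0, x=0, y=0, E1 = 1 but E2 = 0.

No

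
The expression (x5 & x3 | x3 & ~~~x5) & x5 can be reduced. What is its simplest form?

(x5 & x3 | x3 & ~~~x5) & x5
= (x5 & x3 | x3 & ~x5) & x5   (double negation)
= x3 & x5   (distribution)

x3 & x5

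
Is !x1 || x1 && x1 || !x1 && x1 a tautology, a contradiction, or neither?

!x1 || x1 && x1 || !x1 && x1
= !x1 || x1 && x1
= !x1 || x1
= true

tautology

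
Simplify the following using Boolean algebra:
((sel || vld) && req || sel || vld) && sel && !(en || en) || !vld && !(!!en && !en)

((sel || vld) && req || sel || vld) && sel && !(en || en) || !vld && !(!!en && !en)
= (sel || vld) && sel && !(en || en) || !vld && !(!!en && !en)
= (sel || vld) && sel && !(en || en) || !vld && (!en || en)
= (sel || vld) && sel && !(en || en) || !vld
= sel && !(en || en) || !vld
= sel && !en || !vld

sel && !en || !vld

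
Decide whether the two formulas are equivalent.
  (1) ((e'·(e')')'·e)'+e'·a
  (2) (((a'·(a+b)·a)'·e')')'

Yes

E1: ((e'·(e')')'·e)'+e'·a
    = ((e+e')·e)'+e'·a   [De Morgan]
    = e'+e'·a   [complement / identity]
    = e'   [absorption]
E2: (((a'·(a+b)·a)'·e')')'
    = (a'·(a+b)·a+e)'   [De Morgan]
    = (a'·a+e)'   [absorption]
    = e'   [complement / identity]
Both reduce to e', so they are equivalent.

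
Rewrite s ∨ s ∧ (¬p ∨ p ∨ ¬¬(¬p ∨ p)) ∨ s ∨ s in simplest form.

s

s ∨ s ∧ (¬p ∨ p ∨ ¬¬(¬p ∨ p)) ∨ s ∨ s
= s ∨ s ∧ (¬p ∨ p ∨ ¬p ∨ p) ∨ s ∨ s
= s ∨ s ∧ (¬p ∨ p) ∨ s ∨ s
= s ∨ s ∨ s ∨ s
= s ∨ s
= s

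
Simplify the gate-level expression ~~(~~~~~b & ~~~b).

~~(~~~~~b & ~~~b)
= ~~(~~~b & ~~~b)   (double negation)
= ~~~~~b   (idempotence)
= ~~~b   (double negation)
= ~b   (double negation)

~b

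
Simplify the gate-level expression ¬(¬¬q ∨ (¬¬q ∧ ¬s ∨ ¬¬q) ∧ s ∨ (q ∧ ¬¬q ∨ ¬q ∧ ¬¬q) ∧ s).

¬q

¬(¬¬q ∨ (¬¬q ∧ ¬s ∨ ¬¬q) ∧ s ∨ (q ∧ ¬¬q ∨ ¬q ∧ ¬¬q) ∧ s)
= ¬(¬¬q ∨ ¬¬q ∧ s ∨ (q ∧ ¬¬q ∨ ¬q ∧ ¬¬q) ∧ s)   (absorption)
= ¬(¬¬q ∨ (q ∧ ¬¬q ∨ ¬q ∧ ¬¬q) ∧ s)   (absorption)
= ¬(¬¬q ∨ ¬¬q ∧ s)   (distribution)
= ¬¬¬q   (absorption)
= ¬q   (double negation)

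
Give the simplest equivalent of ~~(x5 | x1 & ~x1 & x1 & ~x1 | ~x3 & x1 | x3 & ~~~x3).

~~(x5 | x1 & ~x1 & x1 & ~x1 | ~x3 & x1 | x3 & ~~~x3)
= ~~(x5 | x1 & ~x1 | ~x3 & x1 | x3 & ~~~x3)
= ~~(x5 | ~x3 & x1 | x3 & ~~~x3)
= ~~(x5 | ~x3 & x1 | x3 & ~x3)
= ~~(x5 | ~x3 & x1)
= x5 | ~x3 & x1

x5 | ~x3 & x1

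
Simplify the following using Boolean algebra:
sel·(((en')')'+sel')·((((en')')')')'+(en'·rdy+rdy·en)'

sel·(((en')')'+sel')·((((en')')')')'+(en'·rdy+rdy·en)'
= sel·(((en')')'+sel')·((en')')'+(en'·rdy+rdy·en)'   (double negation)
= sel·((en')')'+(en'·rdy+rdy·en)'   (absorption)
= sel·en'+(en'·rdy+rdy·en)'   (double negation)
= sel·en'+rdy'   (distribution)

sel·en'+rdy'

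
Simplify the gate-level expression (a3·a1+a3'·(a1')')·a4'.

(a3·a1+a3'·(a1')')·a4'
= (a3·a1+a3'·a1)·a4'   (double negation)
= a1·a4'   (distribution)

a1·a4'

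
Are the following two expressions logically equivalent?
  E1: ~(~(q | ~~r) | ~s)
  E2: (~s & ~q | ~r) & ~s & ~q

No

E1: ~(~(q | ~~r) | ~s)
    = ~(~(q | r) | ~s)
    = (q | r) & s
E2: (~s & ~q | ~r) & ~s & ~q
    = ~s & ~q
These differ: at q=0, r=0, s=0, E1 = 0 but E2 = 1.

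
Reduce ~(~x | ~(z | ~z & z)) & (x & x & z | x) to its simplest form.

~(~x | ~(z | ~z & z)) & (x & x & z | x)
= x & (z | ~z & z) & (x & x & z | x)   [De Morgan]
= x & z & (x & x & z | x)   [complement / identity]
= x & z & (x & z | x)   [idempotence]
= x & z   [absorption]

x & z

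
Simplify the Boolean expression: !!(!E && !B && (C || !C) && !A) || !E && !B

!!(!E && !B && (C || !C) && !A) || !E && !B
= !!(!E && !B && !A) || !E && !B   (complement / identity)
= !E && !B && !A || !E && !B   (double negation)
= !E && !B   (absorption)

!E && !B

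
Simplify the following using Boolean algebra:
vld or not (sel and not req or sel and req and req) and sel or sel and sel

vld or sel

vld or not (sel and not req or sel and req and req) and sel or sel and sel
= vld or not (sel and not req or sel and req) and sel or sel and sel   (idempotence)
= vld or not sel and sel or sel and sel   (distribution)
= vld or sel   (distribution)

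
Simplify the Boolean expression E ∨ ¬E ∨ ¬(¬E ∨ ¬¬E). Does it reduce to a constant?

True

E ∨ ¬E ∨ ¬(¬E ∨ ¬¬E)
= E ∨ ¬E ∨ E ∧ ¬E   — De Morgan
= E ∨ ¬E   — complement / identity
= True   — complement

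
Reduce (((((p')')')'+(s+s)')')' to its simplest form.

p+s'

(((((p')')')'+(s+s)')')'
= (((p')')')'+(s+s)'   [double negation]
= (p')'+(s+s)'   [double negation]
= (p')'+s'   [idempotence]
= p+s'   [double negation]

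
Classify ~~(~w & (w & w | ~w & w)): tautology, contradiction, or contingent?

~~(~w & (w & w | ~w & w))
= ~w & (w & w | ~w & w)   (double negation)
= ~w & w   (distribution)
= 0   (complement)

contradiction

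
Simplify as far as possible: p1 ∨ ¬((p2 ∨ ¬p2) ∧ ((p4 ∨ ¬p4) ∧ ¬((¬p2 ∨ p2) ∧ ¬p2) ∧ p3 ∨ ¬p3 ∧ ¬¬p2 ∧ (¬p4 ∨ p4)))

p1 ∨ ¬p2

p1 ∨ ¬((p2 ∨ ¬p2) ∧ ((p4 ∨ ¬p4) ∧ ¬((¬p2 ∨ p2) ∧ ¬p2) ∧ p3 ∨ ¬p3 ∧ ¬¬p2 ∧ (¬p4 ∨ p4)))
= p1 ∨ ¬((p4 ∨ ¬p4) ∧ ¬((¬p2 ∨ p2) ∧ ¬p2) ∧ p3 ∨ ¬p3 ∧ ¬¬p2 ∧ (¬p4 ∨ p4))   — complement / identity
= p1 ∨ ¬(¬((¬p2 ∨ p2) ∧ ¬p2) ∧ p3 ∨ ¬p3 ∧ ¬¬p2 ∧ (¬p4 ∨ p4))   — complement / identity
= p1 ∨ ¬(¬¬p2 ∧ p3 ∨ ¬p3 ∧ ¬¬p2 ∧ (¬p4 ∨ p4))   — complement / identity
= p1 ∨ ¬(¬¬p2 ∧ p3 ∨ ¬p3 ∧ ¬¬p2)   — complement / identity
= p1 ∨ ¬¬¬p2   — distribution
= p1 ∨ ¬p2   — double negation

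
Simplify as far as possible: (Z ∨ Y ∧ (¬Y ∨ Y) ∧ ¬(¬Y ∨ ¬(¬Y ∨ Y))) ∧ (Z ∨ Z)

Z

(Z ∨ Y ∧ (¬Y ∨ Y) ∧ ¬(¬Y ∨ ¬(¬Y ∨ Y))) ∧ (Z ∨ Z)
= (Z ∨ Y ∧ (¬Y ∨ Y) ∧ ¬(¬Y ∨ ¬(¬Y ∨ Y))) ∧ Z   (idempotence)
= (Z ∨ Y ∧ (¬Y ∨ Y) ∧ Y ∧ (¬Y ∨ Y)) ∧ Z   (De Morgan)
= (Z ∨ Y ∧ (¬Y ∨ Y)) ∧ Z   (idempotence)
= (Z ∨ Y) ∧ Z   (complement / identity)
= Z   (absorption)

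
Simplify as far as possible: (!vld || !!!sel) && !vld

(!vld || !!!sel) && !vld
= (!vld || !sel) && !vld   — double negation
= !vld   — absorption

!vld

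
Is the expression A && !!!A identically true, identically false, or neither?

identically false

A && !!!A
= A && !A   — double negation
= false   — complement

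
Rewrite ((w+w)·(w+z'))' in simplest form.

((w+w)·(w+z'))'
= (w·z'+w)'
= w'

w'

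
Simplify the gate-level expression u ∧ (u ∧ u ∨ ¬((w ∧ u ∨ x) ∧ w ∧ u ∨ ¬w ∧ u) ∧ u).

u

u ∧ (u ∧ u ∨ ¬((w ∧ u ∨ x) ∧ w ∧ u ∨ ¬w ∧ u) ∧ u)
= u ∧ (u ∧ u ∨ ¬(w ∧ u ∨ ¬w ∧ u) ∧ u)   — absorption
= u ∧ (u ∧ u ∨ ¬u ∧ u)   — distribution
= u ∧ u   — distribution
= u   — idempotence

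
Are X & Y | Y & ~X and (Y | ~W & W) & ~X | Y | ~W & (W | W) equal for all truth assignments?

E1: X & Y | Y & ~X
    = Y
E2: (Y | ~W & W) & ~X | Y | ~W & (W | W)
    = (Y | ~W & W) & ~X | Y | ~W & W
    = Y | ~W & W
    = Y
Both reduce to Y, so they are equivalent.

Yes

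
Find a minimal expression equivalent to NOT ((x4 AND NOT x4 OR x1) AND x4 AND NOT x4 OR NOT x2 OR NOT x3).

NOT ((x4 AND NOT x4 OR x1) AND x4 AND NOT x4 OR NOT x2 OR NOT x3)
= NOT (x4 AND NOT x4 OR NOT x2 OR NOT x3)
= NOT (NOT x2 OR NOT x3)
= x2 AND x3

x2 AND x3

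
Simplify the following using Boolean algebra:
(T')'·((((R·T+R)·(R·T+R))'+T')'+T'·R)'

(T')'·((((R·T+R)·(R·T+R))'+T')'+T'·R)'
= (T')'·(((R·T+R)'+T')'+T'·R)'   — idempotence
= (T')'·((R'+T')'+T'·R)'   — absorption
= (T')'·(R·T+T'·R)'   — De Morgan
= (T')'·R'   — distribution
= T·R'   — double negation

T·R'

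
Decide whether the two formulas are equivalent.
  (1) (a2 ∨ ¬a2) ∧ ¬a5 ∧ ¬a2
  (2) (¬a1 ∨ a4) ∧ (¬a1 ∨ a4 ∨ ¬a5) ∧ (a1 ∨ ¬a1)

No

E1: (a2 ∨ ¬a2) ∧ ¬a5 ∧ ¬a2
    = ¬a5 ∧ ¬a2
E2: (¬a1 ∨ a4) ∧ (¬a1 ∨ a4 ∨ ¬a5) ∧ (a1 ∨ ¬a1)
    = (¬a1 ∨ a4) ∧ (a1 ∨ ¬a1)
    = ¬a1 ∨ a4
These differ: at a1=0, a2=1, a4=0, a5=1, E1 = 0 but E2 = 1.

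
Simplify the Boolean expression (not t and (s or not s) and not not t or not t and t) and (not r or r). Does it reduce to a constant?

(not t and (s or not s) and not not t or not t and t) and (not r or r)
= (not t and (s or not s) and t or not t and t) and (not r or r)   — double negation
= (not t and t or not t and t) and (not r or r)   — complement / identity
= not t and t or not t and t   — complement / identity
= not t and t   — idempotence
= False   — complement

False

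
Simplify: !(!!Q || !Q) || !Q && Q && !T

!(!!Q || !Q) || !Q && Q && !T
= !Q && Q || !Q && Q && !T   [De Morgan]
= !Q && Q   [absorption]
= false   [complement]

false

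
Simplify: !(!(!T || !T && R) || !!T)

!(!(!T || !T && R) || !!T)
= !(!!T || !!T)
= !T && !T
= !T

!T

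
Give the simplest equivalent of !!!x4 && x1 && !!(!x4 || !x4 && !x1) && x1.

!x4 && x1

!!!x4 && x1 && !!(!x4 || !x4 && !x1) && x1
= !!!x4 && x1 && !!!x4 && x1   [absorption]
= !!!x4 && x1   [idempotence]
= !x4 && x1   [double negation]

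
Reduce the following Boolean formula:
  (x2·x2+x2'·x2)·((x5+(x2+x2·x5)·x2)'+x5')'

x2·x5

(x2·x2+x2'·x2)·((x5+(x2+x2·x5)·x2)'+x5')'
= (x2·x2+x2'·x2)·(x5+(x2+x2·x5)·x2)·x5   (De Morgan)
= x2·(x5+(x2+x2·x5)·x2)·x5   (distribution)
= x2·(x5+x2·x2)·x5   (absorption)
= x2·(x5+x2)·x5   (idempotence)
= x2·x5   (absorption)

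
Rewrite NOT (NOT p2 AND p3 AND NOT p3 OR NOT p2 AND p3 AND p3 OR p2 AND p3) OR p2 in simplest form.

NOT p3 OR p2

NOT (NOT p2 AND p3 AND NOT p3 OR NOT p2 AND p3 AND p3 OR p2 AND p3) OR p2
= NOT (NOT p2 AND p3 OR p2 AND p3) OR p2   — distribution
= NOT p3 OR p2   — distribution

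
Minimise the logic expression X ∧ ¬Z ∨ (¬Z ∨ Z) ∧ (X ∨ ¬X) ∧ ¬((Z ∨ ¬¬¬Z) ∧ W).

X ∧ ¬Z ∨ (¬Z ∨ Z) ∧ (X ∨ ¬X) ∧ ¬((Z ∨ ¬¬¬Z) ∧ W)
= X ∧ ¬Z ∨ (¬Z ∨ Z) ∧ ¬((Z ∨ ¬¬¬Z) ∧ W)
= X ∧ ¬Z ∨ (¬Z ∨ Z) ∧ ¬((Z ∨ ¬Z) ∧ W)
= X ∧ ¬Z ∨ (¬Z ∨ Z) ∧ ¬W
= X ∧ ¬Z ∨ ¬W

X ∧ ¬Z ∨ ¬W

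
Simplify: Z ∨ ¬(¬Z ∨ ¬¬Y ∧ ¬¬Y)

Z ∨ ¬(¬Z ∨ ¬¬Y ∧ ¬¬Y)
= Z ∨ ¬(¬Z ∨ ¬¬Y)   (idempotence)
= Z ∨ Z ∧ ¬Y   (De Morgan)
= Z   (absorption)

Z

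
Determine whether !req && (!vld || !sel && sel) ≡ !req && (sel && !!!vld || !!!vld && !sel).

E1: !req && (!vld || !sel && sel)
    = !req && !vld
E2: !req && (sel && !!!vld || !!!vld && !sel)
    = !req && !!!vld
    = !req && !vld
Both reduce to !req && !vld, so they are equivalent.

Yes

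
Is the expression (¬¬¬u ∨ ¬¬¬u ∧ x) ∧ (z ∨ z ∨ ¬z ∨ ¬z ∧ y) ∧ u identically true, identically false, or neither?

identically false

(¬¬¬u ∨ ¬¬¬u ∧ x) ∧ (z ∨ z ∨ ¬z ∨ ¬z ∧ y) ∧ u
= ¬¬¬u ∧ (z ∨ z ∨ ¬z ∨ ¬z ∧ y) ∧ u   (absorption)
= ¬¬¬u ∧ (z ∨ ¬z ∨ ¬z ∧ y) ∧ u   (idempotence)
= ¬¬¬u ∧ (z ∨ ¬z) ∧ u   (absorption)
= ¬¬¬u ∧ u   (complement / identity)
= ¬u ∧ u   (double negation)
= False   (complement)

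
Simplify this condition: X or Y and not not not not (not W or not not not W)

X or Y and not W

X or Y and not not not not (not W or not not not W)
= X or Y and not not (not W or not not not W)   — double negation
= X or Y and not not (not W or not W)   — double negation
= X or Y and not not not W   — idempotence
= X or Y and not W   — double negation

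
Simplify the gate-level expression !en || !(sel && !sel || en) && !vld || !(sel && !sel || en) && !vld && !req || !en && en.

!en

!en || !(sel && !sel || en) && !vld || !(sel && !sel || en) && !vld && !req || !en && en
= !en || !(sel && !sel || en) && !vld || !en && en   [absorption]
= !en || !en && !vld || !en && en   [complement / identity]
= !en || !en && !vld   [complement / identity]
= !en   [absorption]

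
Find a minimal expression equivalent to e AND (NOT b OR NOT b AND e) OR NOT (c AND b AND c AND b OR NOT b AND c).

e AND NOT b OR NOT c

e AND (NOT b OR NOT b AND e) OR NOT (c AND b AND c AND b OR NOT b AND c)
= e AND (NOT b OR NOT b AND e) OR NOT (c AND b OR NOT b AND c)
= e AND NOT b OR NOT (c AND b OR NOT b AND c)
= e AND NOT b OR NOT c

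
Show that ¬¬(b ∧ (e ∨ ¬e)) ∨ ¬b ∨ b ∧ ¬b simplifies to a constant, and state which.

True

¬¬(b ∧ (e ∨ ¬e)) ∨ ¬b ∨ b ∧ ¬b
= b ∧ (e ∨ ¬e) ∨ ¬b ∨ b ∧ ¬b   [double negation]
= b ∨ ¬b ∨ b ∧ ¬b   [complement / identity]
= b ∨ ¬b   [complement / identity]
= True   [complement]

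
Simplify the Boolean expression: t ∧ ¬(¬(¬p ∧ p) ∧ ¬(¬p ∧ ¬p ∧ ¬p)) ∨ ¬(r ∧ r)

t ∧ ¬p ∨ ¬r

t ∧ ¬(¬(¬p ∧ p) ∧ ¬(¬p ∧ ¬p ∧ ¬p)) ∨ ¬(r ∧ r)
= t ∧ (¬p ∧ p ∨ ¬p ∧ ¬p ∧ ¬p) ∨ ¬(r ∧ r)
= t ∧ (¬p ∧ p ∨ ¬p ∧ ¬p) ∨ ¬(r ∧ r)
= t ∧ (¬p ∧ p ∨ ¬p ∧ ¬p) ∨ ¬r
= t ∧ ¬p ∨ ¬r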